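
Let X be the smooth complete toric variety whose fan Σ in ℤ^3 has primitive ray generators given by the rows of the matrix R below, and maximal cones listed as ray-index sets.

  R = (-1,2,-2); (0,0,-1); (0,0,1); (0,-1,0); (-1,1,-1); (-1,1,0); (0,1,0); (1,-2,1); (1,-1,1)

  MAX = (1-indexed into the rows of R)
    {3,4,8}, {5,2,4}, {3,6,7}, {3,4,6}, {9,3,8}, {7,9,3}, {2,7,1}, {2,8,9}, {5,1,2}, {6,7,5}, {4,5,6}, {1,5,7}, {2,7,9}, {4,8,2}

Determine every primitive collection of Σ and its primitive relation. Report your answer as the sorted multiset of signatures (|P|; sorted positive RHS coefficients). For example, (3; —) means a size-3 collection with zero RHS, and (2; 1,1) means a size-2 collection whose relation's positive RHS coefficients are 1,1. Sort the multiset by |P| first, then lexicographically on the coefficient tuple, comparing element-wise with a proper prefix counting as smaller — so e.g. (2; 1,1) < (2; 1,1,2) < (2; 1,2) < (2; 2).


16 minimal non-faces of Δ(Σ) (on 9 rays):

  {2,3}:  v_{2} + v_{3} = 0 — sig = (2; —)
  {4,7}:  v_{4} + v_{7} = 0 — sig = (2; —)
  {5,9}:  v_{5} + v_{9} = 0 — sig = (2; —)
  {1,8}:  v_{1} + v_{8} = v_{2} — sig = (2; 1)
  {2,6}:  v_{2} + v_{6} = v_{5} — sig = (2; 1)
  {3,5}:  v_{3} + v_{5} = v_{6} — sig = (2; 1)
  {4,9}:  v_{4} + v_{9} = v_{8} — sig = (2; 1)
  {5,8}:  v_{5} + v_{8} = v_{4} — sig = (2; 1)
  {6,9}:  v_{6} + v_{9} = v_{3} — sig = (2; 1)
  {7,8}:  v_{7} + v_{8} = v_{9} — sig = (2; 1)
  {1,3}:  v_{1} + v_{3} = v_{5} + v_{7} — sig = (2; 1,1)
  {1,4}:  v_{1} + v_{4} = v_{2} + v_{5} — sig = (2; 1,1)
  {1,9}:  v_{1} + v_{9} = v_{2} + v_{7} — sig = (2; 1,1)
  {6,8}:  v_{6} + v_{8} = v_{3} + v_{4} — sig = (2; 1,1)
  {1,6}:  v_{1} + v_{6} = 2·v_{5} + v_{7} — sig = (2; 1,2)
  {2,5,7}:  v_{2} + v_{5} + v_{7} = v_{1} — sig = (3; 1)

so the primitive-relation signature multiset is
[(2; —), (2; —), (2; —), (2; 1), (2; 1), (2; 1), (2; 1), (2; 1), (2; 1), (2; 1), (2; 1,1), (2; 1,1), (2; 1,1), (2; 1,1), (2; 1,2), (3; 1)]


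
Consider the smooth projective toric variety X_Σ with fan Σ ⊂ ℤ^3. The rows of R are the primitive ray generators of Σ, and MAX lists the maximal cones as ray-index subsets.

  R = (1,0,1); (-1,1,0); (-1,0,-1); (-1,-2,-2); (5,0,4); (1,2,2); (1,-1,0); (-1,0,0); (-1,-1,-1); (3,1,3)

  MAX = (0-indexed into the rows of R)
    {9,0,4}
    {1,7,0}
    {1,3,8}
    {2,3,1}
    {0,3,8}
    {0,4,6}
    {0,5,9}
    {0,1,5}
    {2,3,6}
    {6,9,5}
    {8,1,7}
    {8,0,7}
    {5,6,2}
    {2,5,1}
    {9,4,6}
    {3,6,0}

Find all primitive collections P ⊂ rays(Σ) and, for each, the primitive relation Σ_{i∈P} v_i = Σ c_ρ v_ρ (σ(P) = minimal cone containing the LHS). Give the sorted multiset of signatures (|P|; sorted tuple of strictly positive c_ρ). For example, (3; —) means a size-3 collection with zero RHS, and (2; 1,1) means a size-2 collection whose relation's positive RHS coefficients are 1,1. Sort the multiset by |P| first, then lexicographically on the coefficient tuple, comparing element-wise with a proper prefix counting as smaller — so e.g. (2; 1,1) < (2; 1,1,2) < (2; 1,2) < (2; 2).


25 minimal non-faces of Δ(Σ) (on 10 rays):

  {0,2}:  v_{0} + v_{2} = 0  →  sig = (2; —)
  {1,6}:  v_{1} + v_{6} = 0  →  sig = (2; —)
  {3,5}:  v_{3} + v_{5} = 0  →  sig = (2; —)
  {1,4}:  v_{1} + v_{4} = v_{0} + v_{9}  →  sig = (2; 1,1)
  {1,9}:  v_{1} + v_{9} = v_{0} + v_{5}  →  sig = (2; 1,1)
  {2,4}:  v_{2} + v_{4} = v_{6} + v_{9}  →  sig = (2; 1,1)
  {2,7}:  v_{2} + v_{7} = v_{1} + v_{8}  →  sig = (2; 1,1)
  {2,8}:  v_{2} + v_{8} = v_{1} + v_{3}  →  sig = (2; 1,1)
  {2,9}:  v_{2} + v_{9} = v_{5} + v_{6}  →  sig = (2; 1,1)
  {3,9}:  v_{3} + v_{9} = v_{0} + v_{6}  →  sig = (2; 1,1)
  {5,8}:  v_{5} + v_{8} = v_{0} + v_{1}  →  sig = (2; 1,1)
  {6,7}:  v_{6} + v_{7} = v_{0} + v_{8}  →  sig = (2; 1,1)
  {6,8}:  v_{6} + v_{8} = v_{0} + v_{3}  →  sig = (2; 1,1)
  {4,8}:  v_{4} + v_{8} = 3·v_{0} + v_{6}  →  sig = (2; 1,3)
  {7,9}:  v_{7} + v_{9} = 3·v_{0} + v_{1}  →  sig = (2; 1,3)
  {3,7}:  v_{3} + v_{7} = 2·v_{8}  →  sig = (2; 2)
  {4,5}:  v_{4} + v_{5} = 2·v_{9}  →  sig = (2; 2)
  {8,9}:  v_{8} + v_{9} = 2·v_{0}  →  sig = (2; 2)
  {3,4}:  v_{3} + v_{4} = 2·v_{0} + 2·v_{6}  →  sig = (2; 2,2)
  {5,7}:  v_{5} + v_{7} = 2·v_{0} + 2·v_{1}  →  sig = (2; 2,2)
  {4,7}:  v_{4} + v_{7} = 4·v_{0}  →  sig = (2; 4)
  {0,1,3}:  v_{0} + v_{1} + v_{3} = v_{8}  →  sig = (3; 1)
  {0,1,8}:  v_{0} + v_{1} + v_{8} = v_{7}  →  sig = (3; 1)
  {0,5,6}:  v_{0} + v_{5} + v_{6} = v_{9}  →  sig = (3; 1)
  {0,6,9}:  v_{0} + v_{6} + v_{9} = v_{4}  →  sig = (3; 1)

Sorted signature multiset PRS(X):
[(2; —), (2; —), (2; —), (2; 1,1), (2; 1,1), (2; 1,1), (2; 1,1), (2; 1,1), (2; 1,1), (2; 1,1), (2; 1,1), (2; 1,1), (2; 1,1), (2; 1,3), (2; 1,3), (2; 2), (2; 2), (2; 2), (2; 2,2), (2; 2,2), (2; 4), (3; 1), (3; 1), (3; 1), (3; 1)]


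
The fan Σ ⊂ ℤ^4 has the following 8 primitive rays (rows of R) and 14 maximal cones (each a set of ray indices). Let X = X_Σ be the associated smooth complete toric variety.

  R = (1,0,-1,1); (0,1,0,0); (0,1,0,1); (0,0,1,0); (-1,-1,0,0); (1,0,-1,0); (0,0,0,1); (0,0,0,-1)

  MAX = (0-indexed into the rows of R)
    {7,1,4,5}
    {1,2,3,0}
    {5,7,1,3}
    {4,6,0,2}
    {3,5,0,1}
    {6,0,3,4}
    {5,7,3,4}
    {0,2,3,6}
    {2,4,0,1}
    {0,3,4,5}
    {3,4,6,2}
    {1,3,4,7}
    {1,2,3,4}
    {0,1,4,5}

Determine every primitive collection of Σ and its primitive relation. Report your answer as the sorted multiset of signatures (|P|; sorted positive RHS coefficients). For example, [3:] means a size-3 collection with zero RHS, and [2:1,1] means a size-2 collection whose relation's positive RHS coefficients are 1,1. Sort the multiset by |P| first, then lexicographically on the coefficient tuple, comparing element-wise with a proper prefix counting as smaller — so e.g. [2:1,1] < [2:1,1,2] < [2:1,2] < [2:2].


Minimal non-faces — 9 found among 8 rays, 14 max cones:

  • {6,7}:  v_{6} + v_{7} = 0  so sig = [2:]
  • {0,7}:  v_{0} + v_{7} = v_{5}  so sig = [2:1]
  • {1,6}:  v_{1} + v_{6} = v_{2}  so sig = [2:1]
  • {2,7}:  v_{2} + v_{7} = v_{1}  so sig = [2:1]
  • {5,6}:  v_{5} + v_{6} = v_{0}  so sig = [2:1]
  • {2,5}:  v_{2} + v_{5} = v_{0} + v_{1}  so sig = [2:1,1]
  • {1,3,4,5}:  v_{1} + v_{3} + v_{4} + v_{5} = 0  so sig = [4:]
  • {0,1,3,4}:  v_{0} + v_{1} + v_{3} + v_{4} = v_{6}  so sig = [4:1]
  • {0,2,3,4}:  v_{0} + v_{2} + v_{3} + v_{4} = 2·v_{6}  so sig = [4:2]

Hence PRS(X_Σ) =
{ [2:],  [2:1] ×4,  [2:1,1],  [4:],  [4:1],  [4:2] }


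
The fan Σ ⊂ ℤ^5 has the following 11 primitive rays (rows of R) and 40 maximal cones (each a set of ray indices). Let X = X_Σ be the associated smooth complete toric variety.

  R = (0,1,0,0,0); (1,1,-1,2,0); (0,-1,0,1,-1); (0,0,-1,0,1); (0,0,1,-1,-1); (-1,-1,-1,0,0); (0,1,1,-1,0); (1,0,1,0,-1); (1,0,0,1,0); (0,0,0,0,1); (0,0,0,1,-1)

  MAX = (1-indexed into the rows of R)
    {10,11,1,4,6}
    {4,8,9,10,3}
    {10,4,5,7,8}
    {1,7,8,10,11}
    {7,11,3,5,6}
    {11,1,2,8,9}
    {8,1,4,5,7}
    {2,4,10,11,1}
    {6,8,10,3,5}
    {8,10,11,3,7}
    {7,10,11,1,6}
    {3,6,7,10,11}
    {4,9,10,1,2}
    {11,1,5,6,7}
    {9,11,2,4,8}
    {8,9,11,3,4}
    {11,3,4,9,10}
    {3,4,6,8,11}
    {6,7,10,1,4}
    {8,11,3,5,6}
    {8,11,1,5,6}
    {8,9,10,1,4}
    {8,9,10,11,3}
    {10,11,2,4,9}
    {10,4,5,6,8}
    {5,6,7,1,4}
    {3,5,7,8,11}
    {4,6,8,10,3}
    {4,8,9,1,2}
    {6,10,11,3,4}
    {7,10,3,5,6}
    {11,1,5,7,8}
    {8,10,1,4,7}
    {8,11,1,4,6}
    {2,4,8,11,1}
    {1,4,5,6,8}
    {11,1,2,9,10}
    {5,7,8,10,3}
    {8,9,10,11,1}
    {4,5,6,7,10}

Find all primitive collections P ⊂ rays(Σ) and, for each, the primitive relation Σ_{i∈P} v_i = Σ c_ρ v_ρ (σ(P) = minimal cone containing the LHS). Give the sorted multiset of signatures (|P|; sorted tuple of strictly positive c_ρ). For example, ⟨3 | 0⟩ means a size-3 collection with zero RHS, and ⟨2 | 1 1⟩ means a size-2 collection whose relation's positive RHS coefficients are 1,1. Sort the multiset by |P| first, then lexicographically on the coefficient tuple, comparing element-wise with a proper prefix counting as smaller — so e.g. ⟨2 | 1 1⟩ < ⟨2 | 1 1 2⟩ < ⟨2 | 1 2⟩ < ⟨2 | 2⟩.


20 minimal non-faces of Δ(Σ) (on 11 rays):

  • {1,3}:  v_{1} + v_{3} = v_{11}  so sig = ⟨2 | 1⟩
  • {5,9}:  v_{5} + v_{9} = v_{8}  so sig = ⟨2 | 1⟩
  • {6,9}:  v_{6} + v_{9} = v_{3} + v_{4}  so sig = ⟨2 | 1 1⟩
  • {7,9}:  v_{7} + v_{9} = v_{1} + v_{8} + v_{10}  so sig = ⟨2 | 1 1 1⟩
  • {2,5}:  v_{2} + v_{5} = v_{1} + v_{4} + v_{8} + v_{11}  so sig = ⟨2 | 1 1 1 1⟩
  • {2,3}:  v_{2} + v_{3} = v_{4} + v_{9} + 2·v_{11}  so sig = ⟨2 | 1 1 2⟩
  • {2,7}:  v_{2} + v_{7} = 2·v_{1} + v_{9}  so sig = ⟨2 | 1 2⟩
  • {2,6}:  v_{2} + v_{6} = 2·v_{4} + 2·v_{11}  so sig = ⟨2 | 2 2⟩
  • {3,4,7}:  v_{3} + v_{4} + v_{7} = 0  so sig = ⟨3 | 0⟩
  • {1,5,10}:  v_{1} + v_{5} + v_{10} = v_{7}  so sig = ⟨3 | 1⟩
  • {4,7,11}:  v_{4} + v_{7} + v_{11} = v_{1}  so sig = ⟨3 | 1⟩
  • {6,7,8}:  v_{6} + v_{7} + v_{8} = v_{5}  so sig = ⟨3 | 1⟩
  • {3,4,5}:  v_{3} + v_{4} + v_{5} = v_{6} + v_{8}  so sig = ⟨3 | 1 1⟩
  • {5,10,11}:  v_{5} + v_{10} + v_{11} = v_{3} + v_{7}  so sig = ⟨3 | 1 1⟩
  • {4,5,11}:  v_{4} + v_{5} + v_{11} = v_{1} + v_{6} + v_{8}  so sig = ⟨3 | 1 1 1⟩
  • {2,8,10}:  v_{2} + v_{8} + v_{10} = v_{1} + 2·v_{9}  so sig = ⟨3 | 1 2⟩
  • {1,6,8,10}:  v_{1} + v_{6} + v_{8} + v_{10} = 0  so sig = ⟨4 | 0⟩
  • {1,4,9,11}:  v_{1} + v_{4} + v_{9} + v_{11} = v_{2}  so sig = ⟨4 | 1⟩
  • {4,8,10,11}:  v_{4} + v_{8} + v_{10} + v_{11} = v_{9}  so sig = ⟨4 | 1⟩
  • {6,8,10,11}:  v_{6} + v_{8} + v_{10} + v_{11} = v_{3}  so sig = ⟨4 | 1⟩

Sorted signature multiset PRS(X):
    |P|=2: 8 collections, coeffs (1), (1), (1,1), (1,1,1), (1,1,1,1), (1,1,2), (1,2), (2,2)
    |P|=3: 8 collections, coeffs (), (1), (1), (1), (1,1), (1,1), (1,1,1), (1,2)
    |P|=4: 4 collections, coeffs (), (1), (1), (1)


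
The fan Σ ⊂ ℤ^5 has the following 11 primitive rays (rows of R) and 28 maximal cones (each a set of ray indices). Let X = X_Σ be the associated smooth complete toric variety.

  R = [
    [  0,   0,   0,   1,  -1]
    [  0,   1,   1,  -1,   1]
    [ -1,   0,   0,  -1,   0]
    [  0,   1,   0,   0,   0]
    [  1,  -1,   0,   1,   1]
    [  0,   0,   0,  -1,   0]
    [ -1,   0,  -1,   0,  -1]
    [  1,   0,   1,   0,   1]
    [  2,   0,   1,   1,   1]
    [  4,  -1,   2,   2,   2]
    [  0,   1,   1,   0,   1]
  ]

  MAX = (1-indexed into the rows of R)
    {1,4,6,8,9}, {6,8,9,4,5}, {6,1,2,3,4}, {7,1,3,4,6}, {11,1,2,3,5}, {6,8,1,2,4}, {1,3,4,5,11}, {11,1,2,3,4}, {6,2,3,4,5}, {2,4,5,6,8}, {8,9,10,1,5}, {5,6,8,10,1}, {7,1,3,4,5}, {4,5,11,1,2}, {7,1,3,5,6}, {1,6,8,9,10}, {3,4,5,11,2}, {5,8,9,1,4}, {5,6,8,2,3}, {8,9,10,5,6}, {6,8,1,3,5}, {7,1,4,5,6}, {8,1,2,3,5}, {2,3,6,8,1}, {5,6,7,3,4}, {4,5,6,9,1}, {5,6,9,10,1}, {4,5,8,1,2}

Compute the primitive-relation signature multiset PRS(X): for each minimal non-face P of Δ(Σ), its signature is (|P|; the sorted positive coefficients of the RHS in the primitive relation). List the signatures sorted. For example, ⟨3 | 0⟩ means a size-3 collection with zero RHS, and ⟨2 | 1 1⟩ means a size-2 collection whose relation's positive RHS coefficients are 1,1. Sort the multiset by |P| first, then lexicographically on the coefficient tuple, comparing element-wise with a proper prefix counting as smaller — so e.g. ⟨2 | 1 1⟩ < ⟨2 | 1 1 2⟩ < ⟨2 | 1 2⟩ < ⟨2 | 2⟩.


Primitive collections (20):

  P = {7,8}:  v_{7} + v_{8} = 0  so sig = ⟨2 | 0⟩
  P = {3,9}:  v_{3} + v_{9} = v_{8}  so sig = ⟨2 | 1⟩
  P = {6,11}:  v_{6} + v_{11} = v_{2}  so sig = ⟨2 | 1⟩
  P = {2,7}:  v_{2} + v_{7} = v_{3} + v_{4}  so sig = ⟨2 | 1 1⟩
  P = {7,9}:  v_{7} + v_{9} = v_{1} + v_{4} + v_{5} + v_{6}  so sig = ⟨2 | 1 1 1 1⟩
  P = {7,10}:  v_{7} + v_{10} = v_{1} + v_{5} + v_{6} + v_{9}  so sig = ⟨2 | 1 1 1 1⟩
  P = {9,11}:  v_{9} + v_{11} = v_{1} + v_{2} + v_{4} + v_{5} + v_{8}  so sig = ⟨2 | 1 1 1 1 1⟩
  P = {3,10}:  v_{3} + v_{10} = v_{1} + v_{5} + v_{6} + 2·v_{8}  so sig = ⟨2 | 1 1 1 2⟩
  P = {10,11}:  v_{10} + v_{11} = v_{1} + v_{4} + v_{5} + 3·v_{8}  so sig = ⟨2 | 1 1 1 3⟩
  P = {8,11}:  v_{8} + v_{11} = v_{1} + 2·v_{2} + v_{5}  so sig = ⟨2 | 1 1 2⟩
  P = {7,11}:  v_{7} + v_{11} = v_{1} + 2·v_{3} + 2·v_{4} + v_{5}  so sig = ⟨2 | 1 1 2 2⟩
  P = {2,9}:  v_{2} + v_{9} = v_{4} + 2·v_{8}  so sig = ⟨2 | 1 2⟩
  P = {2,10}:  v_{2} + v_{10} = 2·v_{8} + v_{9}  so sig = ⟨2 | 1 2⟩
  P = {4,10}:  v_{4} + v_{10} = 2·v_{9}  so sig = ⟨2 | 2⟩
  P = {3,4,8}:  v_{3} + v_{4} + v_{8} = v_{2}  so sig = ⟨3 | 1⟩
  P = {1,2,5,6}:  v_{1} + v_{2} + v_{5} + v_{6} = v_{8}  so sig = ⟨4 | 1⟩
  P = {1,3,4,5,6}:  v_{1} + v_{3} + v_{4} + v_{5} + v_{6} = 0  so sig = ⟨5 | 0⟩
  P = {1,2,3,4,5}:  v_{1} + v_{2} + v_{3} + v_{4} + v_{5} = v_{11}  so sig = ⟨5 | 1⟩
  P = {1,4,5,6,8}:  v_{1} + v_{4} + v_{5} + v_{6} + v_{8} = v_{9}  so sig = ⟨5 | 1⟩
  P = {1,5,6,8,9}:  v_{1} + v_{5} + v_{6} + v_{8} + v_{9} = v_{10}  so sig = ⟨5 | 1⟩

Hence PRS(X_Σ) =
    ⟨2 | 0⟩
    ⟨2 | 1⟩
    ⟨2 | 1⟩
    ⟨2 | 1 1⟩
    ⟨2 | 1 1 1 1⟩
    ⟨2 | 1 1 1 1⟩
    ⟨2 | 1 1 1 1 1⟩
    ⟨2 | 1 1 1 2⟩
    ⟨2 | 1 1 1 3⟩
    ⟨2 | 1 1 2⟩
    ⟨2 | 1 1 2 2⟩
    ⟨2 | 1 2⟩
    ⟨2 | 1 2⟩
    ⟨2 | 2⟩
    ⟨3 | 1⟩
    ⟨4 | 1⟩
    ⟨5 | 0⟩
    ⟨5 | 1⟩
    ⟨5 | 1⟩
    ⟨5 | 1⟩


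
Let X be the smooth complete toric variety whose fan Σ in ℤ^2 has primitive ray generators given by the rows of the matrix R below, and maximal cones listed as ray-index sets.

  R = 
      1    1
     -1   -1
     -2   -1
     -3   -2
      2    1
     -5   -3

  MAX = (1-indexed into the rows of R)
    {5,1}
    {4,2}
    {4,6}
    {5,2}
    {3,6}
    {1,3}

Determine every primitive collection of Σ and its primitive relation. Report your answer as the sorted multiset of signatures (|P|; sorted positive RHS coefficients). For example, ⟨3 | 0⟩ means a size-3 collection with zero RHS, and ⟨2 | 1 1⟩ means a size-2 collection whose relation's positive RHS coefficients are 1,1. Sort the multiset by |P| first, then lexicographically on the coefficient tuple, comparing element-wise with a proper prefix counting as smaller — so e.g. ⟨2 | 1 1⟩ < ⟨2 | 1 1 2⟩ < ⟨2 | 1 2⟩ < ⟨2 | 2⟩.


9 minimal non-faces of Δ(Σ) (on 6 rays):

  P = {1,2}:  v_{1} + v_{2} = 0 ; sig = ⟨2 | 0⟩
  P = {3,5}:  v_{3} + v_{5} = 0 ; sig = ⟨2 | 0⟩
  P = {1,4}:  v_{1} + v_{4} = v_{3} ; sig = ⟨2 | 1⟩
  P = {2,3}:  v_{2} + v_{3} = v_{4} ; sig = ⟨2 | 1⟩
  P = {3,4}:  v_{3} + v_{4} = v_{6} ; sig = ⟨2 | 1⟩
  P = {4,5}:  v_{4} + v_{5} = v_{2} ; sig = ⟨2 | 1⟩
  P = {5,6}:  v_{5} + v_{6} = v_{4} ; sig = ⟨2 | 1⟩
  P = {1,6}:  v_{1} + v_{6} = 2·v_{3} ; sig = ⟨2 | 2⟩
  P = {2,6}:  v_{2} + v_{6} = 2·v_{4} ; sig = ⟨2 | 2⟩

Hence PRS(X_Σ) =
    |P|=2: 9 collections, coeffs (), (), (1), (1), (1), (1), (1), (2), (2)


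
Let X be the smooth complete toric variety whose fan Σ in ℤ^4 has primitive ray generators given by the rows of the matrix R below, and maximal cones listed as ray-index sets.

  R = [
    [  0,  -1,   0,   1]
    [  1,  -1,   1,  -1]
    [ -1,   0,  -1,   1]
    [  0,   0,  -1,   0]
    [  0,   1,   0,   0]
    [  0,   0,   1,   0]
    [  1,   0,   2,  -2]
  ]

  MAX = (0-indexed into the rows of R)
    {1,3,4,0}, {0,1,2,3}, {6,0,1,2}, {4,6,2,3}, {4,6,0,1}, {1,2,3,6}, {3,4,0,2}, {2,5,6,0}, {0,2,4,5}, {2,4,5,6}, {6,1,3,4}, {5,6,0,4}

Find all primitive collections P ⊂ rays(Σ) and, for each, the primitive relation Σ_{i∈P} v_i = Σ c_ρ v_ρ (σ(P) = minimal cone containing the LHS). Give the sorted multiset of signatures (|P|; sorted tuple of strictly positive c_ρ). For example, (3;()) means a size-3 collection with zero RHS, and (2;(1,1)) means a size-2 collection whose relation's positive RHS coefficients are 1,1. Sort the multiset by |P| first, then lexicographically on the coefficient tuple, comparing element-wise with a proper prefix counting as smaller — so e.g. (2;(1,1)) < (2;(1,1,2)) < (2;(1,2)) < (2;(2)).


The 5 primitive collections of Σ (r=7, n=4):

  P={3,5}:  v_{3} + v_{5} = 0 — sig = (2;())
  P={1,5}:  v_{1} + v_{5} = v_{0} + v_{6} — sig = (2;(1,1))
  P={1,2,4}:  v_{1} + v_{2} + v_{4} = 0 — sig = (3;())
  P={0,3,6}:  v_{0} + v_{3} + v_{6} = v_{1} — sig = (3;(1))
  P={0,2,4,6}:  v_{0} + v_{2} + v_{4} + v_{6} = v_{5} — sig = (4;(1))

Signatures (|P|; sorted positive RHS coefficients), sorted:
{ (2;()),  (2;(1,1)),  (3;()),  (3;(1)),  (4;(1)) }


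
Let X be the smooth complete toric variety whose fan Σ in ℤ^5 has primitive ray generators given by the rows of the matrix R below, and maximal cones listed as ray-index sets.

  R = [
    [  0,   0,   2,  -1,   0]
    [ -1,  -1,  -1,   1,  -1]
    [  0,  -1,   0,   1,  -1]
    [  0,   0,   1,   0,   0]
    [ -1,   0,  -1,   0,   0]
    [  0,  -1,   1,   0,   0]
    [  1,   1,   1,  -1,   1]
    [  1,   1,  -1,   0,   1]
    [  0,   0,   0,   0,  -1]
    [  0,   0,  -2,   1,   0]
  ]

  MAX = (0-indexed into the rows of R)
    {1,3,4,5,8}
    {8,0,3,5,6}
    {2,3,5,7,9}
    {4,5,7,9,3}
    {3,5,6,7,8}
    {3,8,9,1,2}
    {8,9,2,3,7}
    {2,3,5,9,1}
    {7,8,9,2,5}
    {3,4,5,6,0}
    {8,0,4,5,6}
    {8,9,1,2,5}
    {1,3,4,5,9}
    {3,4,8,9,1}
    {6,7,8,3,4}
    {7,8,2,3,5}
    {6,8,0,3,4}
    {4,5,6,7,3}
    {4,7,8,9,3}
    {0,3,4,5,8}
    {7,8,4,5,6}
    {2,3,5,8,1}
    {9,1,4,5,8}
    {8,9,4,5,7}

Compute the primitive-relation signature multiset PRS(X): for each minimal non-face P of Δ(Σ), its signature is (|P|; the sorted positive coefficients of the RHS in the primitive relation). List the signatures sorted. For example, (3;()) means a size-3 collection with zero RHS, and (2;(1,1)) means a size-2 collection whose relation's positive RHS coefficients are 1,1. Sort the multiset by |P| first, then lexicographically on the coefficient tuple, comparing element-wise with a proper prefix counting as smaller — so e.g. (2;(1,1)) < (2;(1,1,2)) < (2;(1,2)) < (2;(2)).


12 minimal non-faces of Δ(Σ) (on 10 rays):

  • {0,9}:  v_{0} + v_{9} = 0  →  sig = (2;())
  • {1,6}:  v_{1} + v_{6} = 0  →  sig = (2;())
  • {0,7}:  v_{0} + v_{7} = v_{6}  →  sig = (2;(1))
  • {1,7}:  v_{1} + v_{7} = v_{9}  →  sig = (2;(1))
  • {2,4}:  v_{2} + v_{4} = v_{1}  →  sig = (2;(1))
  • {6,9}:  v_{6} + v_{9} = v_{7}  →  sig = (2;(1))
  • {0,2}:  v_{0} + v_{2} = v_{3} + v_{5} + v_{8}  →  sig = (2;(1,1,1))
  • {0,1}:  v_{0} + v_{1} = v_{3} + v_{4} + v_{5} + v_{8}  →  sig = (2;(1,1,1,1))
  • {2,6}:  v_{2} + v_{6} = v_{3} + v_{5} + v_{7} + v_{8}  →  sig = (2;(1,1,1,1))
  • {3,5,8,9}:  v_{3} + v_{5} + v_{8} + v_{9} = v_{2}  →  sig = (4;(1))
  • {3,4,5,7,8}:  v_{3} + v_{4} + v_{5} + v_{7} + v_{8} = 0  →  sig = (5;())
  • {3,4,5,6,8}:  v_{3} + v_{4} + v_{5} + v_{6} + v_{8} = v_{0}  →  sig = (5;(1))

Sorted signature multiset PRS(X):
[(2;()), (2;()), (2;(1)), (2;(1)), (2;(1)), (2;(1)), (2;(1,1,1)), (2;(1,1,1,1)), (2;(1,1,1,1)), (4;(1)), (5;()), (5;(1))]


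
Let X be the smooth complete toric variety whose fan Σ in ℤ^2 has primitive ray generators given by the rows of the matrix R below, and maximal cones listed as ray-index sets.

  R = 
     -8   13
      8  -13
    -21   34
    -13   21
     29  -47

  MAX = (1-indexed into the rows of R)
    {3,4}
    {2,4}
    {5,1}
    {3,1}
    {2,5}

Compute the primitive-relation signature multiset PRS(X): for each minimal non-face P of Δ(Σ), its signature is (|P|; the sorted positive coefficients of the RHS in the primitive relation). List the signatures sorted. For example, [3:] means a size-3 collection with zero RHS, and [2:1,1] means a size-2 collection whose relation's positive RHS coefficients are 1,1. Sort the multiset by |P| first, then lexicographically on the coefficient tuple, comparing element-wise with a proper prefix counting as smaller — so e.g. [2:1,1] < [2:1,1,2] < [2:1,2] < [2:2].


Δ(Σ) — 5 vertices, 5 min non-faces:

  {1,2}:  v_{1} + v_{2} = 0  ⇒ sig = [2:]
  {1,4}:  v_{1} + v_{4} = v_{3}  ⇒ sig = [2:1]
  {2,3}:  v_{2} + v_{3} = v_{4}  ⇒ sig = [2:1]
  {3,5}:  v_{3} + v_{5} = v_{2}  ⇒ sig = [2:1]
  {4,5}:  v_{4} + v_{5} = 2·v_{2}  ⇒ sig = [2:2]

so the primitive-relation signature multiset is
[[2:], [2:1], [2:1], [2:1], [2:2]]


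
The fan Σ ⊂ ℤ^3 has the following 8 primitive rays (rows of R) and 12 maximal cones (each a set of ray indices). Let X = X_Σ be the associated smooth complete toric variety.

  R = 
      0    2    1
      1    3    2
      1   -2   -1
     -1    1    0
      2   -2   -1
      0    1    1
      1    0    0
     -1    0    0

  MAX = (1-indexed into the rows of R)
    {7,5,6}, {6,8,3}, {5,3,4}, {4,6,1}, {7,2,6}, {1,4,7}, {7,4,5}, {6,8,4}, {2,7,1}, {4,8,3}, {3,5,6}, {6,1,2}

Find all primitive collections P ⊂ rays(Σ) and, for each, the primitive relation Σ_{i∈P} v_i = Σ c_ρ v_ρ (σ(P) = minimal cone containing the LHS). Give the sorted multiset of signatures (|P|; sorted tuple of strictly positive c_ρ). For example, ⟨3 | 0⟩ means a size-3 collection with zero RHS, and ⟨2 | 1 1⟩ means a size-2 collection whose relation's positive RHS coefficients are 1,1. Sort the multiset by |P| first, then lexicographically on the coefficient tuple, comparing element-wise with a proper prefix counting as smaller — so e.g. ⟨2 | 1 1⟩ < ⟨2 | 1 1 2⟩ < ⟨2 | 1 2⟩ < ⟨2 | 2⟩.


|primitive collections| = 14. Relations:

  • {7,8}:  v_{7} + v_{8} = 0 ; sig = ⟨2 | 0⟩
  • {1,3}:  v_{1} + v_{3} = v_{7} ; sig = ⟨2 | 1⟩
  • {3,7}:  v_{3} + v_{7} = v_{5} ; sig = ⟨2 | 1⟩
  • {5,8}:  v_{5} + v_{8} = v_{3} ; sig = ⟨2 | 1⟩
  • {1,8}:  v_{1} + v_{8} = v_{4} + v_{6} ; sig = ⟨2 | 1 1⟩
  • {2,8}:  v_{2} + v_{8} = v_{1} + v_{6} ; sig = ⟨2 | 1 1⟩
  • {2,3}:  v_{2} + v_{3} = v_{6} + 2·v_{7} ; sig = ⟨2 | 1 2⟩
  • {2,5}:  v_{2} + v_{5} = v_{6} + 3·v_{7} ; sig = ⟨2 | 1 3⟩
  • {1,5}:  v_{1} + v_{5} = 2·v_{7} ; sig = ⟨2 | 2⟩
  • {2,4}:  v_{2} + v_{4} = 2·v_{1} ; sig = ⟨2 | 2⟩
  • {3,4,6}:  v_{3} + v_{4} + v_{6} = 0 ; sig = ⟨3 | 0⟩
  • {1,6,7}:  v_{1} + v_{6} + v_{7} = v_{2} ; sig = ⟨3 | 1⟩
  • {4,5,6}:  v_{4} + v_{5} + v_{6} = v_{7} ; sig = ⟨3 | 1⟩
  • {4,6,7}:  v_{4} + v_{6} + v_{7} = v_{1} ; sig = ⟨3 | 1⟩

Sorted signature multiset PRS(X):
    |P|=2: 10 collections, coeffs (), (1), (1), (1), (1,1), (1,1), (1,2), (1,3), (2), (2)
    |P|=3: 4 collections, coeffs (), (1), (1), (1)


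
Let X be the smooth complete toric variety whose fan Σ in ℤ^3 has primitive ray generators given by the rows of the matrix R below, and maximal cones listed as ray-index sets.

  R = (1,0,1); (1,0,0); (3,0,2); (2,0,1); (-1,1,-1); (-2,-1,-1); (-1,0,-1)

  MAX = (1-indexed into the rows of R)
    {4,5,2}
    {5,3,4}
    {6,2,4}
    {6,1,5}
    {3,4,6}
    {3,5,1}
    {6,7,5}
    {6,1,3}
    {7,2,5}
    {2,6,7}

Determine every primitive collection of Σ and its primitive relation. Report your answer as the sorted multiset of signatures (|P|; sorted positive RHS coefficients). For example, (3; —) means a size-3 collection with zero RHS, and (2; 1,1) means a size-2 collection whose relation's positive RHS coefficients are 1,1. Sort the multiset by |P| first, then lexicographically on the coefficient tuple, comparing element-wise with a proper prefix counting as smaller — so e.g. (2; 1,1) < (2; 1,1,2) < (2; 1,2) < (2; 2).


9 collections generate NE(X_Σ); each relation:

  P = {1,7}:  v_{1} + v_{7} = 0  so sig = (2; —)
  P = {1,2}:  v_{1} + v_{2} = v_{4}  so sig = (2; 1)
  P = {1,4}:  v_{1} + v_{4} = v_{3}  so sig = (2; 1)
  P = {3,7}:  v_{3} + v_{7} = v_{4}  so sig = (2; 1)
  P = {4,7}:  v_{4} + v_{7} = v_{2}  so sig = (2; 1)
  P = {2,3}:  v_{2} + v_{3} = 2·v_{4}  so sig = (2; 2)
  P = {3,5,6}:  v_{3} + v_{5} + v_{6} = 0  so sig = (3; —)
  P = {4,5,6}:  v_{4} + v_{5} + v_{6} = v_{7}  so sig = (3; 1)
  P = {2,5,6}:  v_{2} + v_{5} + v_{6} = 2·v_{7}  so sig = (3; 2)

Signatures (|P|; sorted positive RHS coefficients), sorted:
{ (2; —),  (2; 1) ×4,  (2; 2),  (3; —),  (3; 1),  (3; 2) }


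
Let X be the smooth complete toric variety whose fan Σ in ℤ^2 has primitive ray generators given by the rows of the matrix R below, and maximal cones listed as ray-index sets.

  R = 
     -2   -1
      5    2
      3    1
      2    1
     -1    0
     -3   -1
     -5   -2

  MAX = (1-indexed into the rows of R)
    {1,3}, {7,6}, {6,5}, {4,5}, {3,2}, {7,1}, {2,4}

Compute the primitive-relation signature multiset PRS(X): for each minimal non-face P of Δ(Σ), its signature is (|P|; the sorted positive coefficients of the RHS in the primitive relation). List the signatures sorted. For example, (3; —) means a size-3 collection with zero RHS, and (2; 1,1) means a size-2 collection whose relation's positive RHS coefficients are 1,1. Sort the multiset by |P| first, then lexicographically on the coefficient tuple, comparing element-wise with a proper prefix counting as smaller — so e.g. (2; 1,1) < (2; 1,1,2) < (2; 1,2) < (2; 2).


14 minimal non-faces of Δ(Σ) (on 7 rays):

  • {1,4}:  v_{1} + v_{4} = 0 — sig = (2; —)
  • {2,7}:  v_{2} + v_{7} = 0 — sig = (2; —)
  • {3,6}:  v_{3} + v_{6} = 0 — sig = (2; —)
  • {1,2}:  v_{1} + v_{2} = v_{3} — sig = (2; 1)
  • {1,5}:  v_{1} + v_{5} = v_{6} — sig = (2; 1)
  • {1,6}:  v_{1} + v_{6} = v_{7} — sig = (2; 1)
  • {2,6}:  v_{2} + v_{6} = v_{4} — sig = (2; 1)
  • {3,4}:  v_{3} + v_{4} = v_{2} — sig = (2; 1)
  • {3,5}:  v_{3} + v_{5} = v_{4} — sig = (2; 1)
  • {3,7}:  v_{3} + v_{7} = v_{1} — sig = (2; 1)
  • {4,6}:  v_{4} + v_{6} = v_{5} — sig = (2; 1)
  • {4,7}:  v_{4} + v_{7} = v_{6} — sig = (2; 1)
  • {2,5}:  v_{2} + v_{5} = 2·v_{4} — sig = (2; 2)
  • {5,7}:  v_{5} + v_{7} = 2·v_{6} — sig = (2; 2)

Sorted signature multiset PRS(X):
    (2; —)
    (2; —)
    (2; —)
    (2; 1)
    (2; 1)
    (2; 1)
    (2; 1)
    (2; 1)
    (2; 1)
    (2; 1)
    (2; 1)
    (2; 1)
    (2; 2)
    (2; 2)


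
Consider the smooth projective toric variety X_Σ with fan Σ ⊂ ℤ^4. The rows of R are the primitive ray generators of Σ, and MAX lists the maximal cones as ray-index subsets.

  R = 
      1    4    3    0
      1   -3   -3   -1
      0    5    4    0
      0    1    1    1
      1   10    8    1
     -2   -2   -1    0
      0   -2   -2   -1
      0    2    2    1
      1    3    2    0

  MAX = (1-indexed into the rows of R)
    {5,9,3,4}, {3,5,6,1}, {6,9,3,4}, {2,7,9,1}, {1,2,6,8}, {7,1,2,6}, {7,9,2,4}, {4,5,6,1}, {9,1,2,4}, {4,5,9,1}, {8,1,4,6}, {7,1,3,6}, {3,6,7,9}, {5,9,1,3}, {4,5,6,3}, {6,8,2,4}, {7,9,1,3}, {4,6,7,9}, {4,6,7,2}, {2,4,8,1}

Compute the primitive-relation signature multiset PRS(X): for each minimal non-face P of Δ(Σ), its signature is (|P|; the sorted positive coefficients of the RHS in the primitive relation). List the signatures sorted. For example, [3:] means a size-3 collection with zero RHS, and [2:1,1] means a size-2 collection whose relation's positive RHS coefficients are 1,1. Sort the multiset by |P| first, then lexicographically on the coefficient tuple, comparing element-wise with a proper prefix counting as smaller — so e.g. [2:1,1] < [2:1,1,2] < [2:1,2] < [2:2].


Σ has 14 primitive collections:

  P = {7,8}:  v_{7} + v_{8} = 0  so sig = [2:]
  P = {2,3}:  v_{2} + v_{3} = v_{1} + v_{7}  so sig = [2:1,1]
  P = {2,5}:  v_{2} + v_{5} = v_{1} + v_{9}  so sig = [2:1,1]
  P = {5,7}:  v_{5} + v_{7} = v_{3} + v_{9}  so sig = [2:1,1]
  P = {8,9}:  v_{8} + v_{9} = v_{1} + v_{4}  so sig = [2:1,1]
  P = {3,8}:  v_{3} + v_{8} = 2·v_{1} + v_{4} + v_{6}  so sig = [2:1,1,2]
  P = {5,8}:  v_{5} + v_{8} = 3·v_{1} + 2·v_{4} + v_{6}  so sig = [2:1,2,3]
  P = {1,3,4}:  v_{1} + v_{3} + v_{4} = v_{5}  so sig = [3:1]
  P = {1,4,7}:  v_{1} + v_{4} + v_{7} = v_{9}  so sig = [3:1]
  P = {1,6,9}:  v_{1} + v_{6} + v_{9} = v_{3}  so sig = [3:1]
  P = {2,6,9}:  v_{2} + v_{6} + v_{9} = v_{7}  so sig = [3:1]
  P = {3,4,7}:  v_{3} + v_{4} + v_{7} = v_{6} + 2·v_{9}  so sig = [3:1,2]
  P = {5,6,9}:  v_{5} + v_{6} + v_{9} = 2·v_{3} + v_{4}  so sig = [3:1,2]
  P = {1,2,4,6}:  v_{1} + v_{2} + v_{4} + v_{6} = 0  so sig = [4:]

Sorted signature multiset PRS(X):
[[2:], [2:1,1], [2:1,1], [2:1,1], [2:1,1], [2:1,1,2], [2:1,2,3], [3:1], [3:1], [3:1], [3:1], [3:1,2], [3:1,2], [4:]]


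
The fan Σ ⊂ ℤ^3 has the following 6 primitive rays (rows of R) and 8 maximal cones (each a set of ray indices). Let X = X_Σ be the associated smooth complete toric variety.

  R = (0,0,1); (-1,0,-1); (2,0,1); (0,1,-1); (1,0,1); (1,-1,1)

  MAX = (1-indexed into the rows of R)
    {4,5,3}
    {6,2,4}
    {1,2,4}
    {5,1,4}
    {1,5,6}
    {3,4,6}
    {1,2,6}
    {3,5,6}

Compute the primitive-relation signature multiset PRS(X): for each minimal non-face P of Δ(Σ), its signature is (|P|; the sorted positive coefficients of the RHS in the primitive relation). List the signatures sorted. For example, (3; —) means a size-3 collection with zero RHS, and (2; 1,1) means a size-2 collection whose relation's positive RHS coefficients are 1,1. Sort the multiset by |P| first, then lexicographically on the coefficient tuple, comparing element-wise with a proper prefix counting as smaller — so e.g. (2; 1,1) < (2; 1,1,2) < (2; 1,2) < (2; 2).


5 minimal non-faces of Δ(Σ) (on 6 rays):

  {2,5}:  v_{2} + v_{5} = 0  →  sig = (2; —)
  {2,3}:  v_{2} + v_{3} = v_{4} + v_{6}  →  sig = (2; 1,1)
  {1,3}:  v_{1} + v_{3} = 2·v_{5}  →  sig = (2; 2)
  {1,4,6}:  v_{1} + v_{4} + v_{6} = v_{5}  →  sig = (3; 1)
  {4,5,6}:  v_{4} + v_{5} + v_{6} = v_{3}  →  sig = (3; 1)

Hence PRS(X_Σ) =
[(2; —), (2; 1,1), (2; 2), (3; 1), (3; 1)]


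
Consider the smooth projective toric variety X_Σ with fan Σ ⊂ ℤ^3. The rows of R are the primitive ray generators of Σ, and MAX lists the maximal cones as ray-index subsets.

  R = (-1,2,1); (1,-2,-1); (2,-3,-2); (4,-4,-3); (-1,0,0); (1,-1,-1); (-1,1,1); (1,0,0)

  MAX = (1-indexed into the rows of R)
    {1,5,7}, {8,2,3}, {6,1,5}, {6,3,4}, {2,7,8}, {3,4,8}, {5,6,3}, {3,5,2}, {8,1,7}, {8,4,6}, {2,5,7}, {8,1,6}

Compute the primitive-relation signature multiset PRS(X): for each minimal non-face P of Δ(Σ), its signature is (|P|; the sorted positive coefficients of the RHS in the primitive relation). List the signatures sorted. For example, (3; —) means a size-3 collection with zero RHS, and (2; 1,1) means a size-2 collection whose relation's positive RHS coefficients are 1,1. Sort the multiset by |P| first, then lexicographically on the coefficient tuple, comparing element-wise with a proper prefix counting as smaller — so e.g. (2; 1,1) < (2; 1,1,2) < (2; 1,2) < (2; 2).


Σ has 11 primitive collections:

  {1,2}:  v_{1} + v_{2} = 0  ⟹  sig = (2; —)
  {5,8}:  v_{5} + v_{8} = 0  ⟹  sig = (2; —)
  {6,7}:  v_{6} + v_{7} = 0  ⟹  sig = (2; —)
  {1,3}:  v_{1} + v_{3} = v_{6}  ⟹  sig = (2; 1)
  {2,6}:  v_{2} + v_{6} = v_{3}  ⟹  sig = (2; 1)
  {3,7}:  v_{3} + v_{7} = v_{2}  ⟹  sig = (2; 1)
  {4,5}:  v_{4} + v_{5} = v_{3} + v_{6}  ⟹  sig = (2; 1,1)
  {4,7}:  v_{4} + v_{7} = v_{3} + v_{8}  ⟹  sig = (2; 1,1)
  {1,4}:  v_{1} + v_{4} = 2·v_{6} + v_{8}  ⟹  sig = (2; 1,2)
  {2,4}:  v_{2} + v_{4} = 2·v_{3} + v_{8}  ⟹  sig = (2; 1,2)
  {3,6,8}:  v_{3} + v_{6} + v_{8} = v_{4}  ⟹  sig = (3; 1)

Hence PRS(X_Σ) =
    |P|=2: 10 collections, coeffs (), (), (), (1), (1), (1), (1,1), (1,1), (1,2), (1,2)
    |P|=3: 1 collection, coeffs (1)


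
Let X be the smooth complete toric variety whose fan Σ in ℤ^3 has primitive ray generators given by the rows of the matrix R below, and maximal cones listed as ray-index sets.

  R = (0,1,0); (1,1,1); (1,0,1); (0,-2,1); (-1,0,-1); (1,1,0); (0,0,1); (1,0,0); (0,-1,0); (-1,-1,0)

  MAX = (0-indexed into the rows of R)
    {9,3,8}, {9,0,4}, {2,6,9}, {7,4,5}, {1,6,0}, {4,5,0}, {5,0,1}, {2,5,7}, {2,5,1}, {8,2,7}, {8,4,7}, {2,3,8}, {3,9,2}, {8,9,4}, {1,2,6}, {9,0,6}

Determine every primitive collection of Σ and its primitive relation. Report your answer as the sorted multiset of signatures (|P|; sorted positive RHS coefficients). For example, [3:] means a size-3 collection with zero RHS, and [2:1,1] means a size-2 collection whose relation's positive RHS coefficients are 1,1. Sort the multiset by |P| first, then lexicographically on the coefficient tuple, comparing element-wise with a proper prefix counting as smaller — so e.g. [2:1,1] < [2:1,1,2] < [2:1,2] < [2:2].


Primitive collections (22):

  • {0,8}:  v_{0} + v_{8} = 0 ; sig = [2:]
  • {2,4}:  v_{2} + v_{4} = 0 ; sig = [2:]
  • {5,9}:  v_{5} + v_{9} = 0 ; sig = [2:]
  • {0,2}:  v_{0} + v_{2} = v_{1} ; sig = [2:1]
  • {0,7}:  v_{0} + v_{7} = v_{5} ; sig = [2:1]
  • {1,4}:  v_{1} + v_{4} = v_{0} ; sig = [2:1]
  • {1,8}:  v_{1} + v_{8} = v_{2} ; sig = [2:1]
  • {1,9}:  v_{1} + v_{9} = v_{6} ; sig = [2:1]
  • {5,6}:  v_{5} + v_{6} = v_{1} ; sig = [2:1]
  • {5,8}:  v_{5} + v_{8} = v_{7} ; sig = [2:1]
  • {6,7}:  v_{6} + v_{7} = v_{2} ; sig = [2:1]
  • {7,9}:  v_{7} + v_{9} = v_{8} ; sig = [2:1]
  • {0,3}:  v_{0} + v_{3} = v_{2} + v_{9} ; sig = [2:1,1]
  • {1,7}:  v_{1} + v_{7} = v_{2} + v_{5} ; sig = [2:1,1]
  • {3,4}:  v_{3} + v_{4} = v_{8} + v_{9} ; sig = [2:1,1]
  • {3,5}:  v_{3} + v_{5} = v_{2} + v_{8} ; sig = [2:1,1]
  • {4,6}:  v_{4} + v_{6} = v_{0} + v_{9} ; sig = [2:1,1]
  • {6,8}:  v_{6} + v_{8} = v_{2} + v_{9} ; sig = [2:1,1]
  • {1,3}:  v_{1} + v_{3} = 2·v_{2} + v_{9} ; sig = [2:1,2]
  • {3,7}:  v_{3} + v_{7} = v_{2} + 2·v_{8} ; sig = [2:1,2]
  • {3,6}:  v_{3} + v_{6} = 2·v_{2} + 2·v_{9} ; sig = [2:2,2]
  • {2,8,9}:  v_{2} + v_{8} + v_{9} = v_{3} ; sig = [3:1]

Hence PRS(X_Σ) =
    [2:]
    [2:]
    [2:]
    [2:1]
    [2:1]
    [2:1]
    [2:1]
    [2:1]
    [2:1]
    [2:1]
    [2:1]
    [2:1]
    [2:1,1]
    [2:1,1]
    [2:1,1]
    [2:1,1]
    [2:1,1]
    [2:1,1]
    [2:1,2]
    [2:1,2]
    [2:2,2]
    [3:1]


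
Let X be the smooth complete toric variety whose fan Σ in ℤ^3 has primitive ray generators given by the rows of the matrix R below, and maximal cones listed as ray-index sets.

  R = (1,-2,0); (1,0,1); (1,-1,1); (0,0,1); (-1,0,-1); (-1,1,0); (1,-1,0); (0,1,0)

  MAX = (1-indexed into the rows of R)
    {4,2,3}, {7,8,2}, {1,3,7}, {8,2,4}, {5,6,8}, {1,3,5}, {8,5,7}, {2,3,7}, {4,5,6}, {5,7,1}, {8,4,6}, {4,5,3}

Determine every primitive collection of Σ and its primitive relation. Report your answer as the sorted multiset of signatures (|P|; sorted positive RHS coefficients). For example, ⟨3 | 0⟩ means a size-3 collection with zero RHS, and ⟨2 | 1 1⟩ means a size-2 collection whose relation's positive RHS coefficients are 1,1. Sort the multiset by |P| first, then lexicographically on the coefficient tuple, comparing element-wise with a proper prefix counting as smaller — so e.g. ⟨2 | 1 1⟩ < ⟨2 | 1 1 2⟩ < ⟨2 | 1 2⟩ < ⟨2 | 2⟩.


12 minimal non-faces of Δ(Σ) (on 8 rays):

  {2,5}:  v_{2} + v_{5} = 0  so sig = ⟨2 | 0⟩
  {6,7}:  v_{6} + v_{7} = 0  so sig = ⟨2 | 0⟩
  {1,8}:  v_{1} + v_{8} = v_{7}  so sig = ⟨2 | 1⟩
  {3,6}:  v_{3} + v_{6} = v_{4}  so sig = ⟨2 | 1⟩
  {3,8}:  v_{3} + v_{8} = v_{2}  so sig = ⟨2 | 1⟩
  {4,7}:  v_{4} + v_{7} = v_{3}  so sig = ⟨2 | 1⟩
  {1,2}:  v_{1} + v_{2} = v_{3} + v_{7}  so sig = ⟨2 | 1 1⟩
  {1,6}:  v_{1} + v_{6} = v_{3} + v_{5}  so sig = ⟨2 | 1 1⟩
  {2,6}:  v_{2} + v_{6} = v_{4} + v_{8}  so sig = ⟨2 | 1 1⟩
  {1,4}:  v_{1} + v_{4} = 2·v_{3} + v_{5}  so sig = ⟨2 | 1 2⟩
  {3,5,7}:  v_{3} + v_{5} + v_{7} = v_{1}  so sig = ⟨3 | 1⟩
  {4,5,8}:  v_{4} + v_{5} + v_{8} = v_{6}  so sig = ⟨3 | 1⟩

Signatures (|P|; sorted positive RHS coefficients), sorted:
    ⟨2 | 0⟩
    ⟨2 | 0⟩
    ⟨2 | 1⟩
    ⟨2 | 1⟩
    ⟨2 | 1⟩
    ⟨2 | 1⟩
    ⟨2 | 1 1⟩
    ⟨2 | 1 1⟩
    ⟨2 | 1 1⟩
    ⟨2 | 1 2⟩
    ⟨3 | 1⟩
    ⟨3 | 1⟩


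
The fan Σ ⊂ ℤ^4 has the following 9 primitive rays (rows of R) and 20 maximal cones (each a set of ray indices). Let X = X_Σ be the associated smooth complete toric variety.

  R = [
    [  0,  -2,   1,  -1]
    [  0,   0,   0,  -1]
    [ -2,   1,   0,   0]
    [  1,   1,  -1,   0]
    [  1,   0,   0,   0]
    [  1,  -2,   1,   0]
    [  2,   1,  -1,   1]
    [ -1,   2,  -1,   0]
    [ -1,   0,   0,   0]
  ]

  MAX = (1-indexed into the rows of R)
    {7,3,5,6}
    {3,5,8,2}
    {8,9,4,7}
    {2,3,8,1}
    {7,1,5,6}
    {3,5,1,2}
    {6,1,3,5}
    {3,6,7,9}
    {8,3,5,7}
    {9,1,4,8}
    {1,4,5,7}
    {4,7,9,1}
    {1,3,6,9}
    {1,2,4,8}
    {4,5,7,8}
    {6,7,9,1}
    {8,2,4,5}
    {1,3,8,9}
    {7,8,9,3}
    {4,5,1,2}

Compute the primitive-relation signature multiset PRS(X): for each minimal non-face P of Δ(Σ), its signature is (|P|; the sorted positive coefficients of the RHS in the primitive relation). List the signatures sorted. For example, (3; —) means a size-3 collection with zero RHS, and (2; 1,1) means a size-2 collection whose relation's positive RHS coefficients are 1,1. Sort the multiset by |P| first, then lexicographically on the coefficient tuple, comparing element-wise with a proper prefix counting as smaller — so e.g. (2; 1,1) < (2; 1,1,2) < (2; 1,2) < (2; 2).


|primitive collections| = 10. Relations:

  P = {5,9}:  v_{5} + v_{9} = 0  ⟹  sig = (2; —)
  P = {6,8}:  v_{6} + v_{8} = 0  ⟹  sig = (2; —)
  P = {3,4}:  v_{3} + v_{4} = v_{8}  ⟹  sig = (2; 1)
  P = {2,6}:  v_{2} + v_{6} = v_{1} + v_{5}  ⟹  sig = (2; 1,1)
  P = {2,7}:  v_{2} + v_{7} = v_{4} + v_{5}  ⟹  sig = (2; 1,1)
  P = {2,9}:  v_{2} + v_{9} = v_{1} + v_{8}  ⟹  sig = (2; 1,1)
  P = {4,6}:  v_{4} + v_{6} = v_{1} + v_{7}  ⟹  sig = (2; 1,1)
  P = {1,3,7}:  v_{1} + v_{3} + v_{7} = 0  ⟹  sig = (3; —)
  P = {1,5,8}:  v_{1} + v_{5} + v_{8} = v_{2}  ⟹  sig = (3; 1)
  P = {1,7,8}:  v_{1} + v_{7} + v_{8} = v_{4}  ⟹  sig = (3; 1)

Signatures (|P|; sorted positive RHS coefficients), sorted:
    |P|=2: 7 collections, coeffs (), (), (1), (1,1), (1,1), (1,1), (1,1)
    |P|=3: 3 collections, coeffs (), (1), (1)


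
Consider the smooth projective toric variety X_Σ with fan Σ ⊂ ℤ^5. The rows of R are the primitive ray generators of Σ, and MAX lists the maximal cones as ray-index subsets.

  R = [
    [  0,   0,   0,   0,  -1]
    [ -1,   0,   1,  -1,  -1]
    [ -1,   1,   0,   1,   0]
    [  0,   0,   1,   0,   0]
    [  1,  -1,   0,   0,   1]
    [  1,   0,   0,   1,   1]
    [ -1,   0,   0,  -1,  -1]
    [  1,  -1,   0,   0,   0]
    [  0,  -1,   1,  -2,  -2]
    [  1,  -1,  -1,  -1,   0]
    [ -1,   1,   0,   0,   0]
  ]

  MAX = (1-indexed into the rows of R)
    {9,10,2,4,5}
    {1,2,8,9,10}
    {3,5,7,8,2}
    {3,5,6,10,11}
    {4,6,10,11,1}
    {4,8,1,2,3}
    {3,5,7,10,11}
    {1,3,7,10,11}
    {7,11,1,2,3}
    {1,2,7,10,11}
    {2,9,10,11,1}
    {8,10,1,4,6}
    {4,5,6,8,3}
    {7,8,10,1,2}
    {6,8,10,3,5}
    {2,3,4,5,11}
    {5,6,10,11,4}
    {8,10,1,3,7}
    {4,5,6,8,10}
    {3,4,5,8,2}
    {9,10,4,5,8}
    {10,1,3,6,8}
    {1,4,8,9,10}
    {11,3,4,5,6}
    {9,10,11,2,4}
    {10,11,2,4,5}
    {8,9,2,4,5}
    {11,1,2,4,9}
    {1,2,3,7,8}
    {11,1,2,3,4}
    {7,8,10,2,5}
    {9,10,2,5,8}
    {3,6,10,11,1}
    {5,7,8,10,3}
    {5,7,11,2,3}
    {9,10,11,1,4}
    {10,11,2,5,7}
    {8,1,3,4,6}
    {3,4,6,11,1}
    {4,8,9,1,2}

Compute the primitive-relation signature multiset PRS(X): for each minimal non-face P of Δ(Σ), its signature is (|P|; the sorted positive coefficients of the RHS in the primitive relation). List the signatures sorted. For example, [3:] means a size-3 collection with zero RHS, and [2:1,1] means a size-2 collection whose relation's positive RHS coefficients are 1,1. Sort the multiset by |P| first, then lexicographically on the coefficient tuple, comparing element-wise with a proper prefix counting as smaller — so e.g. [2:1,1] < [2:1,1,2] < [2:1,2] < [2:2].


Σ has 13 primitive collections:

  • {6,7}:  v_{6} + v_{7} = 0  ⇒ sig = [2:]
  • {8,11}:  v_{8} + v_{11} = 0  ⇒ sig = [2:]
  • {1,5}:  v_{1} + v_{5} = v_{8}  ⇒ sig = [2:1]
  • {2,6}:  v_{2} + v_{6} = v_{4}  ⇒ sig = [2:1]
  • {4,7}:  v_{4} + v_{7} = v_{2}  ⇒ sig = [2:1]
  • {3,9}:  v_{3} + v_{9} = v_{1} + v_{2}  ⇒ sig = [2:1,1]
  • {6,9}:  v_{6} + v_{9} = v_{1} + 2·v_{4} + v_{10}  ⇒ sig = [2:1,1,2]
  • {7,9}:  v_{7} + v_{9} = v_{1} + 2·v_{2} + v_{10}  ⇒ sig = [2:1,1,2]
  • {3,4,10}:  v_{3} + v_{4} + v_{10} = 0  ⇒ sig = [3:]
  • {2,3,10}:  v_{2} + v_{3} + v_{10} = v_{7}  ⇒ sig = [3:1]
  • {5,9,11}:  v_{5} + v_{9} + v_{11} = v_{2} + v_{4} + v_{10}  ⇒ sig = [3:1,1,1]
  • {1,2,4,10}:  v_{1} + v_{2} + v_{4} + v_{10} = v_{9}  ⇒ sig = [4:1]
  • {2,4,8,10}:  v_{2} + v_{4} + v_{8} + v_{10} = v_{5} + v_{9}  ⇒ sig = [4:1,1]

Signatures (|P|; sorted positive RHS coefficients), sorted:
{ [2:] ×2,  [2:1] ×3,  [2:1,1],  [2:1,1,2] ×2,  [3:],  [3:1],  [3:1,1,1],  [4:1],  [4:1,1] }
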